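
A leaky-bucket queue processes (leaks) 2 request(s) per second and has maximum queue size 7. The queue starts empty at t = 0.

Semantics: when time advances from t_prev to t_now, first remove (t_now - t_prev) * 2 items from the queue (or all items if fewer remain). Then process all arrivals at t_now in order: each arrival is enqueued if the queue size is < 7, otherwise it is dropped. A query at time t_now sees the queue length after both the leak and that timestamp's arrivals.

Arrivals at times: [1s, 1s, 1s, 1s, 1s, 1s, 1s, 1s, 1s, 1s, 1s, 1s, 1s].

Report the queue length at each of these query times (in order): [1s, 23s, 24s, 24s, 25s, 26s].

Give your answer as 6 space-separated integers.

Queue lengths at query times:
  query t=1s: backlog = 7
  query t=23s: backlog = 0
  query t=24s: backlog = 0
  query t=24s: backlog = 0
  query t=25s: backlog = 0
  query t=26s: backlog = 0

Answer: 7 0 0 0 0 0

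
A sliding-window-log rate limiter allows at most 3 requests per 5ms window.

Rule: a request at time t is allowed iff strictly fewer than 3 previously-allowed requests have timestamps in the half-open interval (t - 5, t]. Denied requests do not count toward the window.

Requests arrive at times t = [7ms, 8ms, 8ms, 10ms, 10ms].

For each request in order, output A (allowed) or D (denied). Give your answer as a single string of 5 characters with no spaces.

Tracking allowed requests in the window:
  req#1 t=7ms: ALLOW
  req#2 t=8ms: ALLOW
  req#3 t=8ms: ALLOW
  req#4 t=10ms: DENY
  req#5 t=10ms: DENY

Answer: AAADD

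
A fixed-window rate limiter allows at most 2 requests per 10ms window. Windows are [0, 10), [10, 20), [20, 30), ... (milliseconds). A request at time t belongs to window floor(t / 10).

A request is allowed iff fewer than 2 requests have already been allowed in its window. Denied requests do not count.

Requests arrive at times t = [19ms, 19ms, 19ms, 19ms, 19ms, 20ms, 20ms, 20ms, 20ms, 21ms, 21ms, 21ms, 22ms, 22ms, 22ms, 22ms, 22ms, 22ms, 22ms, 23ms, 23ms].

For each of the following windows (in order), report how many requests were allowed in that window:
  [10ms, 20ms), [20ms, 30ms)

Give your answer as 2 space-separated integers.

Answer: 2 2

Derivation:
Processing requests:
  req#1 t=19ms (window 1): ALLOW
  req#2 t=19ms (window 1): ALLOW
  req#3 t=19ms (window 1): DENY
  req#4 t=19ms (window 1): DENY
  req#5 t=19ms (window 1): DENY
  req#6 t=20ms (window 2): ALLOW
  req#7 t=20ms (window 2): ALLOW
  req#8 t=20ms (window 2): DENY
  req#9 t=20ms (window 2): DENY
  req#10 t=21ms (window 2): DENY
  req#11 t=21ms (window 2): DENY
  req#12 t=21ms (window 2): DENY
  req#13 t=22ms (window 2): DENY
  req#14 t=22ms (window 2): DENY
  req#15 t=22ms (window 2): DENY
  req#16 t=22ms (window 2): DENY
  req#17 t=22ms (window 2): DENY
  req#18 t=22ms (window 2): DENY
  req#19 t=22ms (window 2): DENY
  req#20 t=23ms (window 2): DENY
  req#21 t=23ms (window 2): DENY

Allowed counts by window: 2 2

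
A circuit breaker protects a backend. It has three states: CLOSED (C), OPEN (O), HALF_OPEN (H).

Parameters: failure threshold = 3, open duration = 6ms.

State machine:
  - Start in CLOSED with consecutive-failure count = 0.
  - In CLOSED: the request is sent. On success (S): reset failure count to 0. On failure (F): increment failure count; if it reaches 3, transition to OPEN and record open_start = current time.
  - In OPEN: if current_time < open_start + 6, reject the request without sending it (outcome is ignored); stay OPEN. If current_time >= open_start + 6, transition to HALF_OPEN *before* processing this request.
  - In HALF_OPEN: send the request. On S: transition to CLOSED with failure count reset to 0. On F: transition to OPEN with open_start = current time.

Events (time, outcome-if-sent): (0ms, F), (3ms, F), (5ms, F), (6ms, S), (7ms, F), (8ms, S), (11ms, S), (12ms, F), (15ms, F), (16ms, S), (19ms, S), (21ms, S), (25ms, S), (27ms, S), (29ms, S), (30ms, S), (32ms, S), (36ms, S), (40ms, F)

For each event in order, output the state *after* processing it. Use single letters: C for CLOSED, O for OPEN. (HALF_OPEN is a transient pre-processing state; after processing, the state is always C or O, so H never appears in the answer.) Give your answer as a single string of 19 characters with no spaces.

Answer: CCOOOOCCCCCCCCCCCCC

Derivation:
State after each event:
  event#1 t=0ms outcome=F: state=CLOSED
  event#2 t=3ms outcome=F: state=CLOSED
  event#3 t=5ms outcome=F: state=OPEN
  event#4 t=6ms outcome=S: state=OPEN
  event#5 t=7ms outcome=F: state=OPEN
  event#6 t=8ms outcome=S: state=OPEN
  event#7 t=11ms outcome=S: state=CLOSED
  event#8 t=12ms outcome=F: state=CLOSED
  event#9 t=15ms outcome=F: state=CLOSED
  event#10 t=16ms outcome=S: state=CLOSED
  event#11 t=19ms outcome=S: state=CLOSED
  event#12 t=21ms outcome=S: state=CLOSED
  event#13 t=25ms outcome=S: state=CLOSED
  event#14 t=27ms outcome=S: state=CLOSED
  event#15 t=29ms outcome=S: state=CLOSED
  event#16 t=30ms outcome=S: state=CLOSED
  event#17 t=32ms outcome=S: state=CLOSED
  event#18 t=36ms outcome=S: state=CLOSED
  event#19 t=40ms outcome=F: state=CLOSED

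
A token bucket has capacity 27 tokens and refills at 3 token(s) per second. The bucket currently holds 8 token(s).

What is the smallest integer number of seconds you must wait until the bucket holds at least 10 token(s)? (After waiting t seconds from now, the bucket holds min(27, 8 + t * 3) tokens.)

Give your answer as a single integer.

Answer: 1

Derivation:
Need 8 + t * 3 >= 10, so t >= 2/3.
Smallest integer t = ceil(2/3) = 1.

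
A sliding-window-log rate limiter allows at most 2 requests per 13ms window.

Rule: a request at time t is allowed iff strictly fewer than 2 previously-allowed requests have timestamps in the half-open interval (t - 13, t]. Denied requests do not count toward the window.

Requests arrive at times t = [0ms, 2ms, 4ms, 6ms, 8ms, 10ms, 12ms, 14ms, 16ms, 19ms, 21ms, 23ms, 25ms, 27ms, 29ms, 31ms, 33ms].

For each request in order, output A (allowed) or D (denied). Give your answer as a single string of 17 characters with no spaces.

Tracking allowed requests in the window:
  req#1 t=0ms: ALLOW
  req#2 t=2ms: ALLOW
  req#3 t=4ms: DENY
  req#4 t=6ms: DENY
  req#5 t=8ms: DENY
  req#6 t=10ms: DENY
  req#7 t=12ms: DENY
  req#8 t=14ms: ALLOW
  req#9 t=16ms: ALLOW
  req#10 t=19ms: DENY
  req#11 t=21ms: DENY
  req#12 t=23ms: DENY
  req#13 t=25ms: DENY
  req#14 t=27ms: ALLOW
  req#15 t=29ms: ALLOW
  req#16 t=31ms: DENY
  req#17 t=33ms: DENY

Answer: AADDDDDAADDDDAADD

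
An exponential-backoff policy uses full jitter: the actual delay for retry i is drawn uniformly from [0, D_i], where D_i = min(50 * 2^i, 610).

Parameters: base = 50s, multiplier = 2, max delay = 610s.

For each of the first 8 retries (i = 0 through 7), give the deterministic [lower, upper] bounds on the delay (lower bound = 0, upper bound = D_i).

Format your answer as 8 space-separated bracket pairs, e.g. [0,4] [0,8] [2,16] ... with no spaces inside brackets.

Computing bounds per retry:
  i=0: D_i=min(50*2^0,610)=50, bounds=[0,50]
  i=1: D_i=min(50*2^1,610)=100, bounds=[0,100]
  i=2: D_i=min(50*2^2,610)=200, bounds=[0,200]
  i=3: D_i=min(50*2^3,610)=400, bounds=[0,400]
  i=4: D_i=min(50*2^4,610)=610, bounds=[0,610]
  i=5: D_i=min(50*2^5,610)=610, bounds=[0,610]
  i=6: D_i=min(50*2^6,610)=610, bounds=[0,610]
  i=7: D_i=min(50*2^7,610)=610, bounds=[0,610]

Answer: [0,50] [0,100] [0,200] [0,400] [0,610] [0,610] [0,610] [0,610]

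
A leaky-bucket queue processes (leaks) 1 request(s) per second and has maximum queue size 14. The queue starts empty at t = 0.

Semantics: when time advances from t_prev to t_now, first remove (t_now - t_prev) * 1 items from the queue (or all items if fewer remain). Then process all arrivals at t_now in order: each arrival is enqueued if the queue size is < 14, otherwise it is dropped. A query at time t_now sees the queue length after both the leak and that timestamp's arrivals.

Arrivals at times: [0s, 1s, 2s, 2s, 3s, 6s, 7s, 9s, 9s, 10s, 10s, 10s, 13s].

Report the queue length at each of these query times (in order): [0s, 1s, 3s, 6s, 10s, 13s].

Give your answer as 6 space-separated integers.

Queue lengths at query times:
  query t=0s: backlog = 1
  query t=1s: backlog = 1
  query t=3s: backlog = 2
  query t=6s: backlog = 1
  query t=10s: backlog = 4
  query t=13s: backlog = 2

Answer: 1 1 2 1 4 2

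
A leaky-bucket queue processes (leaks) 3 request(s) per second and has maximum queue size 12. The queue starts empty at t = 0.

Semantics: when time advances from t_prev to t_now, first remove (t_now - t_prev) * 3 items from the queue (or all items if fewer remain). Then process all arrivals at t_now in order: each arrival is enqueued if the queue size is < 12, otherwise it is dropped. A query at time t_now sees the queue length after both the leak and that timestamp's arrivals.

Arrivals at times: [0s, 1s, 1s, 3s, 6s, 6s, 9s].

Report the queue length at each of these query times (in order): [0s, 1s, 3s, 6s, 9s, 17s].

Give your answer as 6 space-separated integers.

Queue lengths at query times:
  query t=0s: backlog = 1
  query t=1s: backlog = 2
  query t=3s: backlog = 1
  query t=6s: backlog = 2
  query t=9s: backlog = 1
  query t=17s: backlog = 0

Answer: 1 2 1 2 1 0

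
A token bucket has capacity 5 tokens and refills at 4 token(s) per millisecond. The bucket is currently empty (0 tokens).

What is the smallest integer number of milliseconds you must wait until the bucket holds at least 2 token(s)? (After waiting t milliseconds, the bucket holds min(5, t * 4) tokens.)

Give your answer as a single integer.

Need t * 4 >= 2, so t >= 2/4.
Smallest integer t = ceil(2/4) = 1.

Answer: 1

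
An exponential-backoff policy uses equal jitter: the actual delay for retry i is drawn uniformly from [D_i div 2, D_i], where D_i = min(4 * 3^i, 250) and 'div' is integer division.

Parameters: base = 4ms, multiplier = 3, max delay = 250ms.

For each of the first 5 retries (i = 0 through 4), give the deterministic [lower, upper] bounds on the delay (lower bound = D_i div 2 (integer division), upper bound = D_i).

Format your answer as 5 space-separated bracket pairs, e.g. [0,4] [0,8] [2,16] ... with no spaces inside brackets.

Answer: [2,4] [6,12] [18,36] [54,108] [125,250]

Derivation:
Computing bounds per retry:
  i=0: D_i=min(4*3^0,250)=4, bounds=[2,4]
  i=1: D_i=min(4*3^1,250)=12, bounds=[6,12]
  i=2: D_i=min(4*3^2,250)=36, bounds=[18,36]
  i=3: D_i=min(4*3^3,250)=108, bounds=[54,108]
  i=4: D_i=min(4*3^4,250)=250, bounds=[125,250]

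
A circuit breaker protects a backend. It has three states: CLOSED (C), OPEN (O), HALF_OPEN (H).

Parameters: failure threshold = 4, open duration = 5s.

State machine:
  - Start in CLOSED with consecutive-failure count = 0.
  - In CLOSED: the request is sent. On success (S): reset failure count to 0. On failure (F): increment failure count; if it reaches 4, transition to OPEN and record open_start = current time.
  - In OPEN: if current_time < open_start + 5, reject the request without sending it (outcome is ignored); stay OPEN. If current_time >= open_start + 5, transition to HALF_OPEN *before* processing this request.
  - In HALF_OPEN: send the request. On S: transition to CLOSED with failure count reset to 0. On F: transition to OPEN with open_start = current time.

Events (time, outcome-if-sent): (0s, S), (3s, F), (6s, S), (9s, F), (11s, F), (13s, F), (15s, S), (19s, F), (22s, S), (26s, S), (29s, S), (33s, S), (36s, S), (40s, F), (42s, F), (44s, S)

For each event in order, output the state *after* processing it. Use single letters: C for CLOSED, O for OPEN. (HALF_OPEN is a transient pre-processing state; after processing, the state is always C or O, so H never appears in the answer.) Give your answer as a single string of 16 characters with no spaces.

Answer: CCCCCCCCCCCCCCCC

Derivation:
State after each event:
  event#1 t=0s outcome=S: state=CLOSED
  event#2 t=3s outcome=F: state=CLOSED
  event#3 t=6s outcome=S: state=CLOSED
  event#4 t=9s outcome=F: state=CLOSED
  event#5 t=11s outcome=F: state=CLOSED
  event#6 t=13s outcome=F: state=CLOSED
  event#7 t=15s outcome=S: state=CLOSED
  event#8 t=19s outcome=F: state=CLOSED
  event#9 t=22s outcome=S: state=CLOSED
  event#10 t=26s outcome=S: state=CLOSED
  event#11 t=29s outcome=S: state=CLOSED
  event#12 t=33s outcome=S: state=CLOSED
  event#13 t=36s outcome=S: state=CLOSED
  event#14 t=40s outcome=F: state=CLOSED
  event#15 t=42s outcome=F: state=CLOSED
  event#16 t=44s outcome=S: state=CLOSED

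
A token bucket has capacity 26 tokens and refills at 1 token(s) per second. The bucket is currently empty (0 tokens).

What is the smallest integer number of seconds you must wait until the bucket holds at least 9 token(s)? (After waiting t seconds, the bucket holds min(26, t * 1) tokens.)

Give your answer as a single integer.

Answer: 9

Derivation:
Need t * 1 >= 9, so t >= 9/1.
Smallest integer t = ceil(9/1) = 9.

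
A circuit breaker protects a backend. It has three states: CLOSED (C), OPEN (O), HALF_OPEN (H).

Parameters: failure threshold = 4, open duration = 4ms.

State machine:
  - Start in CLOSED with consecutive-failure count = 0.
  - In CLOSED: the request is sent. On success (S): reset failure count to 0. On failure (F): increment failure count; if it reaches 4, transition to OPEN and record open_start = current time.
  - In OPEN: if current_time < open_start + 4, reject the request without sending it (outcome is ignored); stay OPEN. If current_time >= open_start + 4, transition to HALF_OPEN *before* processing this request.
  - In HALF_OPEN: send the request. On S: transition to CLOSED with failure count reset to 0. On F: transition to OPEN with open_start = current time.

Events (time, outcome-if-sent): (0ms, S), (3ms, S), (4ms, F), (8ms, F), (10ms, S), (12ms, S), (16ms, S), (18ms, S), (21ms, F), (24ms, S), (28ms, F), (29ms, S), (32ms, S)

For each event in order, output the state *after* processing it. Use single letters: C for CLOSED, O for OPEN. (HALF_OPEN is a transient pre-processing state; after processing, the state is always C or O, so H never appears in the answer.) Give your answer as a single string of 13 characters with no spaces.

Answer: CCCCCCCCCCCCC

Derivation:
State after each event:
  event#1 t=0ms outcome=S: state=CLOSED
  event#2 t=3ms outcome=S: state=CLOSED
  event#3 t=4ms outcome=F: state=CLOSED
  event#4 t=8ms outcome=F: state=CLOSED
  event#5 t=10ms outcome=S: state=CLOSED
  event#6 t=12ms outcome=S: state=CLOSED
  event#7 t=16ms outcome=S: state=CLOSED
  event#8 t=18ms outcome=S: state=CLOSED
  event#9 t=21ms outcome=F: state=CLOSED
  event#10 t=24ms outcome=S: state=CLOSED
  event#11 t=28ms outcome=F: state=CLOSED
  event#12 t=29ms outcome=S: state=CLOSED
  event#13 t=32ms outcome=S: state=CLOSED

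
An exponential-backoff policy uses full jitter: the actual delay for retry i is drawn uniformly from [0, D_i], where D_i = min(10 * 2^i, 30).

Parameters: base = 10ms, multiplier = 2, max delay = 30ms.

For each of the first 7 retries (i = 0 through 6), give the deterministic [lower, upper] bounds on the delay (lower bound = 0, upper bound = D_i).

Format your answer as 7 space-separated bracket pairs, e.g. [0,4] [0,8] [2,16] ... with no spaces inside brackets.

Computing bounds per retry:
  i=0: D_i=min(10*2^0,30)=10, bounds=[0,10]
  i=1: D_i=min(10*2^1,30)=20, bounds=[0,20]
  i=2: D_i=min(10*2^2,30)=30, bounds=[0,30]
  i=3: D_i=min(10*2^3,30)=30, bounds=[0,30]
  i=4: D_i=min(10*2^4,30)=30, bounds=[0,30]
  i=5: D_i=min(10*2^5,30)=30, bounds=[0,30]
  i=6: D_i=min(10*2^6,30)=30, bounds=[0,30]

Answer: [0,10] [0,20] [0,30] [0,30] [0,30] [0,30] [0,30]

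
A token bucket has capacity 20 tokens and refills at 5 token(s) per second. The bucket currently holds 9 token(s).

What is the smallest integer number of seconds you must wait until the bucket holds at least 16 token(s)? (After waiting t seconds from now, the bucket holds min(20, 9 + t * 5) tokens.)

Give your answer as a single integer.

Answer: 2

Derivation:
Need 9 + t * 5 >= 16, so t >= 7/5.
Smallest integer t = ceil(7/5) = 2.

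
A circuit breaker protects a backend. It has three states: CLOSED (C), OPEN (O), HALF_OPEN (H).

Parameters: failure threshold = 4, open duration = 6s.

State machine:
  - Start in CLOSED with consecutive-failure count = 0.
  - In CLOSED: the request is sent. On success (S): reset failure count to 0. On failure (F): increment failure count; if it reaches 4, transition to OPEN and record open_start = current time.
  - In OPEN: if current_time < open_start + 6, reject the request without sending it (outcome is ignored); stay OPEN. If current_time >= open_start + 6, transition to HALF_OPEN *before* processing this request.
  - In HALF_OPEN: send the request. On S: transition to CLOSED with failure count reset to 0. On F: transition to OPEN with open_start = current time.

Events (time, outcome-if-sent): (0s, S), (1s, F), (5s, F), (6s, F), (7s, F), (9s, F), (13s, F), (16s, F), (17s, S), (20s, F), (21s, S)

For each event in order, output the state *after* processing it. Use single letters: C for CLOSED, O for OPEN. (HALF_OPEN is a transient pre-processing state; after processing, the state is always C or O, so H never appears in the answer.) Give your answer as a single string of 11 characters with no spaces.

Answer: CCCCOOOOOOO

Derivation:
State after each event:
  event#1 t=0s outcome=S: state=CLOSED
  event#2 t=1s outcome=F: state=CLOSED
  event#3 t=5s outcome=F: state=CLOSED
  event#4 t=6s outcome=F: state=CLOSED
  event#5 t=7s outcome=F: state=OPEN
  event#6 t=9s outcome=F: state=OPEN
  event#7 t=13s outcome=F: state=OPEN
  event#8 t=16s outcome=F: state=OPEN
  event#9 t=17s outcome=S: state=OPEN
  event#10 t=20s outcome=F: state=OPEN
  event#11 t=21s outcome=S: state=OPEN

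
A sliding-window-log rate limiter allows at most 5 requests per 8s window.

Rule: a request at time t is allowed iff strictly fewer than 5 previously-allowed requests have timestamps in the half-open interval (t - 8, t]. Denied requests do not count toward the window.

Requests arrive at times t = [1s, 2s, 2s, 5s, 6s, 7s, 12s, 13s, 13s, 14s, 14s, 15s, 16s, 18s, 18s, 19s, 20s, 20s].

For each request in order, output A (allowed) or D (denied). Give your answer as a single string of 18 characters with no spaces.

Answer: AAAAADAAAAADDDDDAD

Derivation:
Tracking allowed requests in the window:
  req#1 t=1s: ALLOW
  req#2 t=2s: ALLOW
  req#3 t=2s: ALLOW
  req#4 t=5s: ALLOW
  req#5 t=6s: ALLOW
  req#6 t=7s: DENY
  req#7 t=12s: ALLOW
  req#8 t=13s: ALLOW
  req#9 t=13s: ALLOW
  req#10 t=14s: ALLOW
  req#11 t=14s: ALLOW
  req#12 t=15s: DENY
  req#13 t=16s: DENY
  req#14 t=18s: DENY
  req#15 t=18s: DENY
  req#16 t=19s: DENY
  req#17 t=20s: ALLOW
  req#18 t=20s: DENY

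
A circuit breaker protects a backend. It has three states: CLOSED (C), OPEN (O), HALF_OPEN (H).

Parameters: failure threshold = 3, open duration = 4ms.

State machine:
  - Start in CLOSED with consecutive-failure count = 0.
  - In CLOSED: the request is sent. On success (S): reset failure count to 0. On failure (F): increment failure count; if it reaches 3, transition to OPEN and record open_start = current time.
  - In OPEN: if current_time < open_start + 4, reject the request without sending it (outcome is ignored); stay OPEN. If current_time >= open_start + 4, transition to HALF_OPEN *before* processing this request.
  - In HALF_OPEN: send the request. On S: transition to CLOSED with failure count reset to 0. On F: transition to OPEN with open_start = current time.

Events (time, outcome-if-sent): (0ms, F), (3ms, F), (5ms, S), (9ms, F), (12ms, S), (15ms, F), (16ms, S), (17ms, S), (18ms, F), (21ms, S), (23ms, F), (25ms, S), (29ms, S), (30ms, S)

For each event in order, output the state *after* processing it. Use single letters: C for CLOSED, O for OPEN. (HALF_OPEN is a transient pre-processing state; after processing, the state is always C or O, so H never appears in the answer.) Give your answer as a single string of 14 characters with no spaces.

State after each event:
  event#1 t=0ms outcome=F: state=CLOSED
  event#2 t=3ms outcome=F: state=CLOSED
  event#3 t=5ms outcome=S: state=CLOSED
  event#4 t=9ms outcome=F: state=CLOSED
  event#5 t=12ms outcome=S: state=CLOSED
  event#6 t=15ms outcome=F: state=CLOSED
  event#7 t=16ms outcome=S: state=CLOSED
  event#8 t=17ms outcome=S: state=CLOSED
  event#9 t=18ms outcome=F: state=CLOSED
  event#10 t=21ms outcome=S: state=CLOSED
  event#11 t=23ms outcome=F: state=CLOSED
  event#12 t=25ms outcome=S: state=CLOSED
  event#13 t=29ms outcome=S: state=CLOSED
  event#14 t=30ms outcome=S: state=CLOSED

Answer: CCCCCCCCCCCCCC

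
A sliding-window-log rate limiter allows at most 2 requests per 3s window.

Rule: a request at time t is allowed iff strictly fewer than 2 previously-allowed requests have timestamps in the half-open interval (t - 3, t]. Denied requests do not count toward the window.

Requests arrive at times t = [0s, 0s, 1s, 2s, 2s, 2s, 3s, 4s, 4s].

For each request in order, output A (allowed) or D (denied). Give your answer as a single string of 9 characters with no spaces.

Answer: AADDDDAAD

Derivation:
Tracking allowed requests in the window:
  req#1 t=0s: ALLOW
  req#2 t=0s: ALLOW
  req#3 t=1s: DENY
  req#4 t=2s: DENY
  req#5 t=2s: DENY
  req#6 t=2s: DENY
  req#7 t=3s: ALLOW
  req#8 t=4s: ALLOW
  req#9 t=4s: DENY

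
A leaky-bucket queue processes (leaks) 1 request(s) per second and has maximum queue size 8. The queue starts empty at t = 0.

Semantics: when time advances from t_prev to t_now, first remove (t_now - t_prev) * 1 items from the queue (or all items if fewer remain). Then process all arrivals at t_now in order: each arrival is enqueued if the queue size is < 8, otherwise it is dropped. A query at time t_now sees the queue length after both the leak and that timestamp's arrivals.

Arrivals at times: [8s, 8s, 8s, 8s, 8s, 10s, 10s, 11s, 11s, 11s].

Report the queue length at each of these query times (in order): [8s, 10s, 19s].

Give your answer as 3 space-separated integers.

Queue lengths at query times:
  query t=8s: backlog = 5
  query t=10s: backlog = 5
  query t=19s: backlog = 0

Answer: 5 5 0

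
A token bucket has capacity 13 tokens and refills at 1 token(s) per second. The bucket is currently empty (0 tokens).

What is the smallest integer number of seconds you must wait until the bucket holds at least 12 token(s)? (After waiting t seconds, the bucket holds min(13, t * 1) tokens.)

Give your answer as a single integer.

Answer: 12

Derivation:
Need t * 1 >= 12, so t >= 12/1.
Smallest integer t = ceil(12/1) = 12.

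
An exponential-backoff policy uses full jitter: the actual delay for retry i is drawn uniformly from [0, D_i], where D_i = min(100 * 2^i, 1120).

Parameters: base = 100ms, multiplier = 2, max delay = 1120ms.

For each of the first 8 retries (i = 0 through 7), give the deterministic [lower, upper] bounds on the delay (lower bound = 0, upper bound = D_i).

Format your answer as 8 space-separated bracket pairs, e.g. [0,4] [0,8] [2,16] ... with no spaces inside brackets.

Computing bounds per retry:
  i=0: D_i=min(100*2^0,1120)=100, bounds=[0,100]
  i=1: D_i=min(100*2^1,1120)=200, bounds=[0,200]
  i=2: D_i=min(100*2^2,1120)=400, bounds=[0,400]
  i=3: D_i=min(100*2^3,1120)=800, bounds=[0,800]
  i=4: D_i=min(100*2^4,1120)=1120, bounds=[0,1120]
  i=5: D_i=min(100*2^5,1120)=1120, bounds=[0,1120]
  i=6: D_i=min(100*2^6,1120)=1120, bounds=[0,1120]
  i=7: D_i=min(100*2^7,1120)=1120, bounds=[0,1120]

Answer: [0,100] [0,200] [0,400] [0,800] [0,1120] [0,1120] [0,1120] [0,1120]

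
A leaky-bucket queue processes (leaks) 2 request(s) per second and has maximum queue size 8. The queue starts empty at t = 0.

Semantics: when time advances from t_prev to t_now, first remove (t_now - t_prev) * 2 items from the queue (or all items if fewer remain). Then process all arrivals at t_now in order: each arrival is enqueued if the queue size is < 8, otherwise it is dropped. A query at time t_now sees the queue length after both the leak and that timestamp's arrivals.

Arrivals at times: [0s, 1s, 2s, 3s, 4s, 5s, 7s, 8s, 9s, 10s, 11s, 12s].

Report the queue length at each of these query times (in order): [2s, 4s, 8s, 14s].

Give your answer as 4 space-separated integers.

Queue lengths at query times:
  query t=2s: backlog = 1
  query t=4s: backlog = 1
  query t=8s: backlog = 1
  query t=14s: backlog = 0

Answer: 1 1 1 0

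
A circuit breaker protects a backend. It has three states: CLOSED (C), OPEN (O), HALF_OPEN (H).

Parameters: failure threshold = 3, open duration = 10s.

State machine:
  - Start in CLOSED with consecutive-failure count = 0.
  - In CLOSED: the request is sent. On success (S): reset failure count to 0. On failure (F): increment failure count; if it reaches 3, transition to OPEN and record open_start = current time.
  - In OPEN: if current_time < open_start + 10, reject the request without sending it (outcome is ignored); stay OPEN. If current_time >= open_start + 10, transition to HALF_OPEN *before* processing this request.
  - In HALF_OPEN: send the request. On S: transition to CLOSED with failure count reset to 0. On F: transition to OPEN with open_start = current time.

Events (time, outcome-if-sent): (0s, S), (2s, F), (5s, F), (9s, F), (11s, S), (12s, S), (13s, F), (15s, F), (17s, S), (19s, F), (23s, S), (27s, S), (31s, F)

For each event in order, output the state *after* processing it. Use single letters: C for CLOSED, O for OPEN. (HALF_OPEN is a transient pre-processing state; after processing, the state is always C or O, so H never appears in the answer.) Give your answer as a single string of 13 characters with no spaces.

Answer: CCCOOOOOOOOOO

Derivation:
State after each event:
  event#1 t=0s outcome=S: state=CLOSED
  event#2 t=2s outcome=F: state=CLOSED
  event#3 t=5s outcome=F: state=CLOSED
  event#4 t=9s outcome=F: state=OPEN
  event#5 t=11s outcome=S: state=OPEN
  event#6 t=12s outcome=S: state=OPEN
  event#7 t=13s outcome=F: state=OPEN
  event#8 t=15s outcome=F: state=OPEN
  event#9 t=17s outcome=S: state=OPEN
  event#10 t=19s outcome=F: state=OPEN
  event#11 t=23s outcome=S: state=OPEN
  event#12 t=27s outcome=S: state=OPEN
  event#13 t=31s outcome=F: state=OPEN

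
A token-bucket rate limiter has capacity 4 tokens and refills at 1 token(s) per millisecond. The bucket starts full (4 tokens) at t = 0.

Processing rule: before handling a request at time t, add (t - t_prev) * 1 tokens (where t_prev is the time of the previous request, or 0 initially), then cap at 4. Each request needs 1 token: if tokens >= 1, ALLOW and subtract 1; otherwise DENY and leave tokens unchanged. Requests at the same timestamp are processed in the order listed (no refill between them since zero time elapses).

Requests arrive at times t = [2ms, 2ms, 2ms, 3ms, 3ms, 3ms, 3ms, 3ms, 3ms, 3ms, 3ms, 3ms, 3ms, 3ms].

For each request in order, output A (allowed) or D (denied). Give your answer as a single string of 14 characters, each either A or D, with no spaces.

Answer: AAAAADDDDDDDDD

Derivation:
Simulating step by step:
  req#1 t=2ms: ALLOW
  req#2 t=2ms: ALLOW
  req#3 t=2ms: ALLOW
  req#4 t=3ms: ALLOW
  req#5 t=3ms: ALLOW
  req#6 t=3ms: DENY
  req#7 t=3ms: DENY
  req#8 t=3ms: DENY
  req#9 t=3ms: DENY
  req#10 t=3ms: DENY
  req#11 t=3ms: DENY
  req#12 t=3ms: DENY
  req#13 t=3ms: DENY
  req#14 t=3ms: DENY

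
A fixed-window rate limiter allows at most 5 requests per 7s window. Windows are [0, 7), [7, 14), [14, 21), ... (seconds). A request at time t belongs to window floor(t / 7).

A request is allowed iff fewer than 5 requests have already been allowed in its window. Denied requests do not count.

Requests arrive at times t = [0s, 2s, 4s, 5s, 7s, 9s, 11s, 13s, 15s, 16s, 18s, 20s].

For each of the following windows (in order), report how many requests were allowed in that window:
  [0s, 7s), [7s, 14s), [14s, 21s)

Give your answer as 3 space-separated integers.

Processing requests:
  req#1 t=0s (window 0): ALLOW
  req#2 t=2s (window 0): ALLOW
  req#3 t=4s (window 0): ALLOW
  req#4 t=5s (window 0): ALLOW
  req#5 t=7s (window 1): ALLOW
  req#6 t=9s (window 1): ALLOW
  req#7 t=11s (window 1): ALLOW
  req#8 t=13s (window 1): ALLOW
  req#9 t=15s (window 2): ALLOW
  req#10 t=16s (window 2): ALLOW
  req#11 t=18s (window 2): ALLOW
  req#12 t=20s (window 2): ALLOW

Allowed counts by window: 4 4 4

Answer: 4 4 4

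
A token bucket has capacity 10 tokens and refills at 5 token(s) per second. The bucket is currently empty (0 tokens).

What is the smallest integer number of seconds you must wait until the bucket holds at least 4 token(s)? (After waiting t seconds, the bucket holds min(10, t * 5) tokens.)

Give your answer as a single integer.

Answer: 1

Derivation:
Need t * 5 >= 4, so t >= 4/5.
Smallest integer t = ceil(4/5) = 1.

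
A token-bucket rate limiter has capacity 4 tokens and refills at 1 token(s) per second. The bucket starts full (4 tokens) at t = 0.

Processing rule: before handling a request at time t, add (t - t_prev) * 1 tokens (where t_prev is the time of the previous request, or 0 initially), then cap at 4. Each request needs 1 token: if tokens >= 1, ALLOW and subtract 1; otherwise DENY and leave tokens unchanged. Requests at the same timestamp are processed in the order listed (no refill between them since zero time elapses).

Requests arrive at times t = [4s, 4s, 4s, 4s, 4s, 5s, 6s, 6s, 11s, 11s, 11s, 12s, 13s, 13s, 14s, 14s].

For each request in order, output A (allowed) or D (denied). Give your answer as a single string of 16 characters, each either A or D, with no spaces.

Answer: AAAADAADAAAAAAAD

Derivation:
Simulating step by step:
  req#1 t=4s: ALLOW
  req#2 t=4s: ALLOW
  req#3 t=4s: ALLOW
  req#4 t=4s: ALLOW
  req#5 t=4s: DENY
  req#6 t=5s: ALLOW
  req#7 t=6s: ALLOW
  req#8 t=6s: DENY
  req#9 t=11s: ALLOW
  req#10 t=11s: ALLOW
  req#11 t=11s: ALLOW
  req#12 t=12s: ALLOW
  req#13 t=13s: ALLOW
  req#14 t=13s: ALLOW
  req#15 t=14s: ALLOW
  req#16 t=14s: DENY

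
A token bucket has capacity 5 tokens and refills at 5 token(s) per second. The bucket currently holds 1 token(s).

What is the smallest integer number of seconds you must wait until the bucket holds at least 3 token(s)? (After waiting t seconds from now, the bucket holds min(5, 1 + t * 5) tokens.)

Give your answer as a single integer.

Answer: 1

Derivation:
Need 1 + t * 5 >= 3, so t >= 2/5.
Smallest integer t = ceil(2/5) = 1.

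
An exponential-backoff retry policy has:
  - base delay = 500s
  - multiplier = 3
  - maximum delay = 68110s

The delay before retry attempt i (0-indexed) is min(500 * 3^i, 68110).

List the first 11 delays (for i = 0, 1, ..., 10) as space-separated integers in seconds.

Answer: 500 1500 4500 13500 40500 68110 68110 68110 68110 68110 68110

Derivation:
Computing each delay:
  i=0: min(500*3^0, 68110) = 500
  i=1: min(500*3^1, 68110) = 1500
  i=2: min(500*3^2, 68110) = 4500
  i=3: min(500*3^3, 68110) = 13500
  i=4: min(500*3^4, 68110) = 40500
  i=5: min(500*3^5, 68110) = 68110
  i=6: min(500*3^6, 68110) = 68110
  i=7: min(500*3^7, 68110) = 68110
  i=8: min(500*3^8, 68110) = 68110
  i=9: min(500*3^9, 68110) = 68110
  i=10: min(500*3^10, 68110) = 68110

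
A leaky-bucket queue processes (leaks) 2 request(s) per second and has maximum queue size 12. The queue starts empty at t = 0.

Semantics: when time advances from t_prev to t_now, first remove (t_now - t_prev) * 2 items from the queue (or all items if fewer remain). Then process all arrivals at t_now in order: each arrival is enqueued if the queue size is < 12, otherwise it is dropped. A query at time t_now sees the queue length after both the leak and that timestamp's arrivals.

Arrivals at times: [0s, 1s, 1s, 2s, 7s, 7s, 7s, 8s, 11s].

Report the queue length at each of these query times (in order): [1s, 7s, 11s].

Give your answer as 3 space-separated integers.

Queue lengths at query times:
  query t=1s: backlog = 2
  query t=7s: backlog = 3
  query t=11s: backlog = 1

Answer: 2 3 1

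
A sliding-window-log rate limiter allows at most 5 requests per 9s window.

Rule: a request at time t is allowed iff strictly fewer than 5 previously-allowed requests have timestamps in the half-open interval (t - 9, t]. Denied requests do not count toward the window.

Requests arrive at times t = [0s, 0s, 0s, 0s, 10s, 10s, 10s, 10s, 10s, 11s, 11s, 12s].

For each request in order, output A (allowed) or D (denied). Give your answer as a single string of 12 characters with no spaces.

Tracking allowed requests in the window:
  req#1 t=0s: ALLOW
  req#2 t=0s: ALLOW
  req#3 t=0s: ALLOW
  req#4 t=0s: ALLOW
  req#5 t=10s: ALLOW
  req#6 t=10s: ALLOW
  req#7 t=10s: ALLOW
  req#8 t=10s: ALLOW
  req#9 t=10s: ALLOW
  req#10 t=11s: DENY
  req#11 t=11s: DENY
  req#12 t=12s: DENY

Answer: AAAAAAAAADDD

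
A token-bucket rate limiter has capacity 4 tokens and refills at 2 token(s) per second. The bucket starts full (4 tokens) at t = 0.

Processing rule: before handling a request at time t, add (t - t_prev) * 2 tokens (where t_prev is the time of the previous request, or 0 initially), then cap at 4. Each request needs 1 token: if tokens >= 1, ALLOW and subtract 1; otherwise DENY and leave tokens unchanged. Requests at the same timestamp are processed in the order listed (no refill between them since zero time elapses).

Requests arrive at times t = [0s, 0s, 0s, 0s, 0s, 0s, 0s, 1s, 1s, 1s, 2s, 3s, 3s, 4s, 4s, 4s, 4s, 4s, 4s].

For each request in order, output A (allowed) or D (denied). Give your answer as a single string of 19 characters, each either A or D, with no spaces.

Simulating step by step:
  req#1 t=0s: ALLOW
  req#2 t=0s: ALLOW
  req#3 t=0s: ALLOW
  req#4 t=0s: ALLOW
  req#5 t=0s: DENY
  req#6 t=0s: DENY
  req#7 t=0s: DENY
  req#8 t=1s: ALLOW
  req#9 t=1s: ALLOW
  req#10 t=1s: DENY
  req#11 t=2s: ALLOW
  req#12 t=3s: ALLOW
  req#13 t=3s: ALLOW
  req#14 t=4s: ALLOW
  req#15 t=4s: ALLOW
  req#16 t=4s: ALLOW
  req#17 t=4s: DENY
  req#18 t=4s: DENY
  req#19 t=4s: DENY

Answer: AAAADDDAADAAAAAADDD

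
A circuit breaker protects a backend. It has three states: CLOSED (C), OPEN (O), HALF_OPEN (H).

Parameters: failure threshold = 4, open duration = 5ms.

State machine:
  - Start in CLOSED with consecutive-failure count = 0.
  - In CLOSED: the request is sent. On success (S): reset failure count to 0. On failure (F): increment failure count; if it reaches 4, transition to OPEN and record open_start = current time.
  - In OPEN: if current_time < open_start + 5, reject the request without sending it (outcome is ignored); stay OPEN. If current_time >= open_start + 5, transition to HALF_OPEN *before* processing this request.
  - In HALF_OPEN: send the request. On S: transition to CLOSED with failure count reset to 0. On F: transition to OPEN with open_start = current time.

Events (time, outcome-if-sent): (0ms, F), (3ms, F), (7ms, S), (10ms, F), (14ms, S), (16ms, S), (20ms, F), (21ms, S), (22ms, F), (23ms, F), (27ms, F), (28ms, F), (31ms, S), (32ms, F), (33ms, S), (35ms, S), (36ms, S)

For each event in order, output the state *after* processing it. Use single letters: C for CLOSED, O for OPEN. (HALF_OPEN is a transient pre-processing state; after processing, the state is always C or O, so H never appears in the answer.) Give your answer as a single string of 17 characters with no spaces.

Answer: CCCCCCCCCCCOOOCCC

Derivation:
State after each event:
  event#1 t=0ms outcome=F: state=CLOSED
  event#2 t=3ms outcome=F: state=CLOSED
  event#3 t=7ms outcome=S: state=CLOSED
  event#4 t=10ms outcome=F: state=CLOSED
  event#5 t=14ms outcome=S: state=CLOSED
  event#6 t=16ms outcome=S: state=CLOSED
  event#7 t=20ms outcome=F: state=CLOSED
  event#8 t=21ms outcome=S: state=CLOSED
  event#9 t=22ms outcome=F: state=CLOSED
  event#10 t=23ms outcome=F: state=CLOSED
  event#11 t=27ms outcome=F: state=CLOSED
  event#12 t=28ms outcome=F: state=OPEN
  event#13 t=31ms outcome=S: state=OPEN
  event#14 t=32ms outcome=F: state=OPEN
  event#15 t=33ms outcome=S: state=CLOSED
  event#16 t=35ms outcome=S: state=CLOSED
  event#17 t=36ms outcome=S: state=CLOSED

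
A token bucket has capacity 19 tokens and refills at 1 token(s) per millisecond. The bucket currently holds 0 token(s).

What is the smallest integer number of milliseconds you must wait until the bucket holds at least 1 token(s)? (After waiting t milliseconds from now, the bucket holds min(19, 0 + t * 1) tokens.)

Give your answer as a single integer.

Answer: 1

Derivation:
Need 0 + t * 1 >= 1, so t >= 1/1.
Smallest integer t = ceil(1/1) = 1.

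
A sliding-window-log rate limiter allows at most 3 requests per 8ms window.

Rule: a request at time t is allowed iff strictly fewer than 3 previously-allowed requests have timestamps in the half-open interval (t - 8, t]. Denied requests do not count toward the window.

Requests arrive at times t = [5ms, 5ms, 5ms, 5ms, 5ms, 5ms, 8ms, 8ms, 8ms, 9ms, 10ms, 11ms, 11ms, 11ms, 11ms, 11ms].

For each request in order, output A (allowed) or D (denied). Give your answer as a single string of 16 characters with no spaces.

Answer: AAADDDDDDDDDDDDD

Derivation:
Tracking allowed requests in the window:
  req#1 t=5ms: ALLOW
  req#2 t=5ms: ALLOW
  req#3 t=5ms: ALLOW
  req#4 t=5ms: DENY
  req#5 t=5ms: DENY
  req#6 t=5ms: DENY
  req#7 t=8ms: DENY
  req#8 t=8ms: DENY
  req#9 t=8ms: DENY
  req#10 t=9ms: DENY
  req#11 t=10ms: DENY
  req#12 t=11ms: DENY
  req#13 t=11ms: DENY
  req#14 t=11ms: DENY
  req#15 t=11ms: DENY
  req#16 t=11ms: DENY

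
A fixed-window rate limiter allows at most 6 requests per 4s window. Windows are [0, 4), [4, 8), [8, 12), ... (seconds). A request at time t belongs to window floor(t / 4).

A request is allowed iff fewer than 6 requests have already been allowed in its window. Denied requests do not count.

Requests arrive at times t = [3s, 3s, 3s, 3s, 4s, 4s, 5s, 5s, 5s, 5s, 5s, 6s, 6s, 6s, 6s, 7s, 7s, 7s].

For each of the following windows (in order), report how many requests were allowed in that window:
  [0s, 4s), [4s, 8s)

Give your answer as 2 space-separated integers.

Processing requests:
  req#1 t=3s (window 0): ALLOW
  req#2 t=3s (window 0): ALLOW
  req#3 t=3s (window 0): ALLOW
  req#4 t=3s (window 0): ALLOW
  req#5 t=4s (window 1): ALLOW
  req#6 t=4s (window 1): ALLOW
  req#7 t=5s (window 1): ALLOW
  req#8 t=5s (window 1): ALLOW
  req#9 t=5s (window 1): ALLOW
  req#10 t=5s (window 1): ALLOW
  req#11 t=5s (window 1): DENY
  req#12 t=6s (window 1): DENY
  req#13 t=6s (window 1): DENY
  req#14 t=6s (window 1): DENY
  req#15 t=6s (window 1): DENY
  req#16 t=7s (window 1): DENY
  req#17 t=7s (window 1): DENY
  req#18 t=7s (window 1): DENY

Allowed counts by window: 4 6

Answer: 4 6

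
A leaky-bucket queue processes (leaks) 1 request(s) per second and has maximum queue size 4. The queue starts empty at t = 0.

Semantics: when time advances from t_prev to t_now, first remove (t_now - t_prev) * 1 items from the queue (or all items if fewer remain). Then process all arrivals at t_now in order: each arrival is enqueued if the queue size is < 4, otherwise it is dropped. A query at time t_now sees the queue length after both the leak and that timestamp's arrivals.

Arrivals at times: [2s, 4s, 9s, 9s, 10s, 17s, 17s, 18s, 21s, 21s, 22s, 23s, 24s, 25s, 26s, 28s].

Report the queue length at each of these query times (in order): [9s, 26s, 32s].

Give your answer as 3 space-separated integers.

Queue lengths at query times:
  query t=9s: backlog = 2
  query t=26s: backlog = 2
  query t=32s: backlog = 0

Answer: 2 2 0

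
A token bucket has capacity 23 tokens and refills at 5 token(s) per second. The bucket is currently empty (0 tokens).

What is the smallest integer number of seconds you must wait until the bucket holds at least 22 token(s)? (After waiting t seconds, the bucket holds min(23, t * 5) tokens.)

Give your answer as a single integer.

Need t * 5 >= 22, so t >= 22/5.
Smallest integer t = ceil(22/5) = 5.

Answer: 5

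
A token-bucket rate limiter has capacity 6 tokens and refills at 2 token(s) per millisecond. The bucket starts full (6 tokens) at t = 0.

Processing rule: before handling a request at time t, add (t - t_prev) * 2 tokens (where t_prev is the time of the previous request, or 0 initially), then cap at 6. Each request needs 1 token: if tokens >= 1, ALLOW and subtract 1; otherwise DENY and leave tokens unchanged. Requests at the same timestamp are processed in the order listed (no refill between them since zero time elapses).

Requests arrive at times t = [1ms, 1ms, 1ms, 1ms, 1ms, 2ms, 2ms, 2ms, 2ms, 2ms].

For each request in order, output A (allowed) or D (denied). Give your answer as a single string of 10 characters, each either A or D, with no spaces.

Answer: AAAAAAAADD

Derivation:
Simulating step by step:
  req#1 t=1ms: ALLOW
  req#2 t=1ms: ALLOW
  req#3 t=1ms: ALLOW
  req#4 t=1ms: ALLOW
  req#5 t=1ms: ALLOW
  req#6 t=2ms: ALLOW
  req#7 t=2ms: ALLOW
  req#8 t=2ms: ALLOW
  req#9 t=2ms: DENY
  req#10 t=2ms: DENY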